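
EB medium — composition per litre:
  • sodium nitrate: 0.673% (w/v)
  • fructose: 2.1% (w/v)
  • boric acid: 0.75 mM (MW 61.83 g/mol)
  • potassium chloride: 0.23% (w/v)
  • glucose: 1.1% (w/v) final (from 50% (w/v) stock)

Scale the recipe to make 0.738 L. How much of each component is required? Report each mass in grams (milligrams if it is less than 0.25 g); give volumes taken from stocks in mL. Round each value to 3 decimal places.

sodium nitrate 4.967 g; fructose 15.498 g; boric acid 34.223 mg; potassium chloride 1.697 g; glucose 16.236 mL

Scale factor relative to 1 L: 0.738.
sodium nitrate: 0.673% w/v = 6.73 g/L → 6.73 × 0.738 L = 4.967 g
fructose: 2.1% w/v = 21 g/L → 21 × 0.738 L = 15.498 g
boric acid: 0.75 mmol/L × 61.83 mg/mmol × 0.738 L = 34.223 mg
potassium chloride: 0.23% w/v = 2.3 g/L → 2.3 × 0.738 L = 1.697 g
glucose: C1V1 = C2V2 → 1.1% ÷ 50% × 738 mL = 16.236 mL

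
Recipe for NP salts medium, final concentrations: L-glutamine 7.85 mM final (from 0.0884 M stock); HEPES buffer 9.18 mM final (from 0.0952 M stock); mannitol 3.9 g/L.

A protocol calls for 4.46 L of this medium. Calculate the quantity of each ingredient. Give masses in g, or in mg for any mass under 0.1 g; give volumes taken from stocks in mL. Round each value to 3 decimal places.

Working volume: 4.46 L.
L-glutamine: C1V1 = C2V2 → 7.85 mM × 4460 mL ÷ 88.4 mM = 396.052 mL
HEPES buffer: C1V1 = C2V2 → 9.18 mM × 4460 mL ÷ 95.2 mM = 430.071 mL
mannitol: 3.9 g/L × 4.46 L = 17.394 g

L-glutamine 396.052 mL; HEPES buffer 430.071 mL; mannitol 17.394 g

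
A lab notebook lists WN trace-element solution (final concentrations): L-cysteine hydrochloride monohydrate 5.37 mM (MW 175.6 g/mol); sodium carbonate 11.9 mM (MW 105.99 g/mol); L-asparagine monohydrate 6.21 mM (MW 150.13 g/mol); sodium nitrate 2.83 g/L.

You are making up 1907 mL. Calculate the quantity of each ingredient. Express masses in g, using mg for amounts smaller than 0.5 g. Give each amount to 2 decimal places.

Target volume = 1907 mL = 1.907 L.
L-cysteine hydrochloride monohydrate: 5.37 mmol/L × 175.6 g/mol × 1.907 L ÷ 1000 = 1.80 g
sodium carbonate: 11.9 mmol/L × 105.99 g/mol × 1.907 L ÷ 1000 = 2.41 g
L-asparagine monohydrate: 6.21 mmol/L × 150.13 g/mol × 1.907 L ÷ 1000 = 1.78 g
sodium nitrate: 2.83 g/L × 1.907 L = 5.40 g

L-cysteine hydrochloride monohydrate 1.80 g; sodium carbonate 2.41 g; L-asparagine monohydrate 1.78 g; sodium nitrate 5.40 g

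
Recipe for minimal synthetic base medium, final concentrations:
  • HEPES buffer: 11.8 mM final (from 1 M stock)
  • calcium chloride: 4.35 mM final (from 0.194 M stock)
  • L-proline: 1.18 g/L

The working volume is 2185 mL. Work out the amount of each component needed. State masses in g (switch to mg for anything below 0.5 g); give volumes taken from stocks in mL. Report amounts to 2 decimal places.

HEPES buffer 25.78 mL; calcium chloride 48.99 mL; L-proline 2.58 g

Scale factor relative to 1 L: 2.185.
HEPES buffer: C1V1 = C2V2 → 11.8 mM × 2185 mL ÷ 1000 mM = 25.78 mL
calcium chloride: C1V1 = C2V2 → 4.35 mM × 2185 mL ÷ 194 mM = 48.99 mL
L-proline: 1.18 g/L × 2.185 L = 2.58 g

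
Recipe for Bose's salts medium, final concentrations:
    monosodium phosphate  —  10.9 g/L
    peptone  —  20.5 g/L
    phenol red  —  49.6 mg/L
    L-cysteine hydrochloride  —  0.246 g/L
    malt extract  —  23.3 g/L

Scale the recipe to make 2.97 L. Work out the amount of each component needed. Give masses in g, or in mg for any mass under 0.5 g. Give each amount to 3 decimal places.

monosodium phosphate 32.373 g; peptone 60.885 g; phenol red 147.312 mg; L-cysteine hydrochloride 0.731 g; malt extract 69.201 g

Scale factor relative to 1 L: 2.97.
monosodium phosphate: 10.9 g/L × 2.97 L = 32.373 g
peptone: 20.5 g/L × 2.97 L = 60.885 g
phenol red: 49.6 mg/L × 2.97 L = 147.312 mg
L-cysteine hydrochloride: 0.246 g/L × 2.97 L = 0.731 g
malt extract: 23.3 g/L × 2.97 L = 69.201 g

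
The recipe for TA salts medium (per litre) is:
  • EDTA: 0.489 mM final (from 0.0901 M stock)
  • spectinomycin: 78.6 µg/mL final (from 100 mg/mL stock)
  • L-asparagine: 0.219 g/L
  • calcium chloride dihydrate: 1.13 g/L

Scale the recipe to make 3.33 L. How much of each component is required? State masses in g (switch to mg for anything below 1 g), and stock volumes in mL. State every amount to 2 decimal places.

EDTA 18.07 mL; spectinomycin 2.62 mL; L-asparagine 729.27 mg; calcium chloride dihydrate 3.76 g

Working volume: 3.33 L.
EDTA: V = C2·V2/C1 = 0.489 mM × 3330 mL ÷ 90.1 mM = 18.07 mL
spectinomycin: V = C2·V2/C1 = 78.6 µg/mL × 3330 mL ÷ 100000 µg/mL = 2.62 mL
L-asparagine: 0.219 g/L × 3.33 L = 0.72927 g = 729.27 mg
calcium chloride dihydrate: 1.13 g/L × 3.33 L = 3.76 g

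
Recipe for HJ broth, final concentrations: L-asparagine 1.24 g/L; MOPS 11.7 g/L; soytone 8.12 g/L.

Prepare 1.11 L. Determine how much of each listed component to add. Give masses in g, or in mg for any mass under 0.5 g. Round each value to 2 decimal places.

Scale factor relative to 1 L: 1.11.
L-asparagine: 1.24 g/L × 1.11 L = 1.38 g
MOPS: 11.7 g/L × 1.11 L = 12.99 g
soytone: 8.12 g/L × 1.11 L = 9.01 g

L-asparagine 1.38 g; MOPS 12.99 g; soytone 9.01 g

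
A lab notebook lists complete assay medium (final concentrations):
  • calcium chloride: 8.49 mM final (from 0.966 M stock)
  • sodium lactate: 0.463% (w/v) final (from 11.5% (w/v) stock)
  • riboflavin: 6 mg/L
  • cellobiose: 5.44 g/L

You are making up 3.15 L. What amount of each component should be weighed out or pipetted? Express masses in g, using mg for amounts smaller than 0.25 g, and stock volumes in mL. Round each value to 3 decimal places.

Scale factor relative to 1 L: 3.15.
calcium chloride: dilute stock: 8.49 mM × 3150 mL ÷ 966 mM = 27.685 mL
sodium lactate: dilute stock: 0.463% ÷ 11.5% × 3150 mL = 126.822 mL
riboflavin: 6 mg/L × 3.15 L = 18.900 mg
cellobiose: 5.44 g/L × 3.15 L = 17.136 g

calcium chloride 27.685 mL; sodium lactate 126.822 mL; riboflavin 18.900 mg; cellobiose 17.136 g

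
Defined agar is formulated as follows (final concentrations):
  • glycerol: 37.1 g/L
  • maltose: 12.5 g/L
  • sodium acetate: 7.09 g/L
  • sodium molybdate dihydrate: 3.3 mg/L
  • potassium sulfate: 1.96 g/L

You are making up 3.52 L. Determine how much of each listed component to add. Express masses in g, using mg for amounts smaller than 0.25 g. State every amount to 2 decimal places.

glycerol 130.59 g; maltose 44.00 g; sodium acetate 24.96 g; sodium molybdate dihydrate 11.62 mg; potassium sulfate 6.90 g

Working volume: 3.52 L.
glycerol: 37.1 g/L × 3.52 L = 130.59 g
maltose: 12.5 g/L × 3.52 L = 44.00 g
sodium acetate: 7.09 g/L × 3.52 L = 24.96 g
sodium molybdate dihydrate: 3.3 mg/L × 3.52 L = 11.62 mg
potassium sulfate: 1.96 g/L × 3.52 L = 6.90 g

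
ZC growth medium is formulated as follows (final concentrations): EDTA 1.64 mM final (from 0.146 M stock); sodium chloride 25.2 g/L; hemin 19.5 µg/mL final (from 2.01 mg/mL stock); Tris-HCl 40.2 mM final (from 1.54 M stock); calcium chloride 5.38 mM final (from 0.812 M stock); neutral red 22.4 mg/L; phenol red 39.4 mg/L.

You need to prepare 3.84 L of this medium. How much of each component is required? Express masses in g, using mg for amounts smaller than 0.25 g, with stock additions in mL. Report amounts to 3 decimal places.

Scale factor relative to 1 L: 3.84.
EDTA: C1V1 = C2V2 → 1.64 mM × 3840 mL ÷ 146 mM = 43.134 mL
sodium chloride: 25.2 g/L × 3.84 L = 96.768 g
hemin: V = C2·V2/C1 = 19.5 µg/mL × 3840 mL ÷ 2010 µg/mL = 37.254 mL
Tris-HCl: dilute stock: 40.2 mM × 3840 mL ÷ 1540 mM = 100.239 mL
calcium chloride: V = C2·V2/C1 = 5.38 mM × 3840 mL ÷ 812 mM = 25.442 mL
neutral red: 22.4 mg/L × 3.84 L = 86.016 mg
phenol red: 39.4 mg/L × 3.84 L = 151.296 mg

EDTA 43.134 mL; sodium chloride 96.768 g; hemin 37.254 mL; Tris-HCl 100.239 mL; calcium chloride 25.442 mL; neutral red 86.016 mg; phenol red 151.296 mg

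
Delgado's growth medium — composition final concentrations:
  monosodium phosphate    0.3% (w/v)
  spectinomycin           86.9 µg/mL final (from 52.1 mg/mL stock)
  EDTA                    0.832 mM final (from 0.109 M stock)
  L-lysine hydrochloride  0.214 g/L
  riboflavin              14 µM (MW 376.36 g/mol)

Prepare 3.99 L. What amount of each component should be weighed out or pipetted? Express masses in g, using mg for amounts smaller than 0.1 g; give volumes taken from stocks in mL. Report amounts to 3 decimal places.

monosodium phosphate 11.970 g; spectinomycin 6.655 mL; EDTA 30.456 mL; L-lysine hydrochloride 0.854 g; riboflavin 21.023 mg

Scale factor relative to 1 L: 3.99.
monosodium phosphate: 0.3 g per 100 mL × 3990 mL ÷ 100 = 11.970 g
spectinomycin: C1V1 = C2V2 → 86.9 µg/mL × 3990 mL ÷ 52100 µg/mL = 6.655 mL
EDTA: C1V1 = C2V2 → 0.832 mM × 3990 mL ÷ 109 mM = 30.456 mL
L-lysine hydrochloride: 0.214 g/L × 3.99 L = 0.854 g
riboflavin: 14 µmol/L × 376.36 g/mol × 3.99 L ÷ 1000 = 21.023 mg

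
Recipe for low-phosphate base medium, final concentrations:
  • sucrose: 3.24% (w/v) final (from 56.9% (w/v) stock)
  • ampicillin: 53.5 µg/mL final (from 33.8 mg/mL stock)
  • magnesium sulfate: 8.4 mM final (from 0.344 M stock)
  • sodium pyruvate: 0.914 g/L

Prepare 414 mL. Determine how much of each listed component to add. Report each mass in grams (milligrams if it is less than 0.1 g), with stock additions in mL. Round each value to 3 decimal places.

Scale factor relative to 1 L: 0.414.
sucrose: C1V1 = C2V2 → 3.24% ÷ 56.9% × 414 mL = 23.574 mL
ampicillin: C1V1 = C2V2 → 53.5 µg/mL × 414 mL ÷ 33800 µg/mL = 0.655 mL
magnesium sulfate: dilute stock: 8.4 mM × 414 mL ÷ 344 mM = 10.109 mL
sodium pyruvate: 0.914 g/L × 0.414 L = 0.378 g

sucrose 23.574 mL; ampicillin 0.655 mL; magnesium sulfate 10.109 mL; sodium pyruvate 0.378 g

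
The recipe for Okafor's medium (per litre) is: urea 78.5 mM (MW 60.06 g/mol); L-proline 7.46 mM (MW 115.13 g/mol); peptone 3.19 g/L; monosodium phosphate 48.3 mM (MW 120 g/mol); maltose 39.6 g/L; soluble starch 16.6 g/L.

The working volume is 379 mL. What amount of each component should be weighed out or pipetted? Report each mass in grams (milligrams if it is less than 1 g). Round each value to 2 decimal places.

Scale factor relative to 1 L: 0.379.
urea: 78.5 mmol/L × 60.06 g/mol × 0.379 L ÷ 1000 = 1.79 g
L-proline: 7.46 mmol/L × 115.13 mg/mmol × 0.379 L = 325.51 mg
peptone: 3.19 g/L × 0.379 L = 1.21 g
monosodium phosphate: 48.3 mmol/L × 120 g/mol × 0.379 L ÷ 1000 = 2.20 g
maltose: 39.6 g/L × 0.379 L = 15.01 g
soluble starch: 16.6 g/L × 0.379 L = 6.29 g

urea 1.79 g; L-proline 325.51 mg; peptone 1.21 g; monosodium phosphate 2.20 g; maltose 15.01 g; soluble starch 6.29 g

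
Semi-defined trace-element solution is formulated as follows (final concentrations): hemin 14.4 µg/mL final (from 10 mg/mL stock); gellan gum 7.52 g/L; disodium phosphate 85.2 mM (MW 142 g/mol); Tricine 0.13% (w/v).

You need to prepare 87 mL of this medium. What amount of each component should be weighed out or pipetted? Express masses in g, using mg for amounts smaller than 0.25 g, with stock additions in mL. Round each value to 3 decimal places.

Scale factor relative to 1 L: 0.087.
hemin: C1V1 = C2V2 → 14.4 µg/mL × 87 mL ÷ 10000 µg/mL = 0.125 mL
gellan gum: 7.52 g/L × 0.087 L = 0.654 g
disodium phosphate: 85.2 mmol/L × 142 g/mol × 0.087 L ÷ 1000 = 1.053 g
Tricine: 0.13% w/v = 1.3 g/L → 1.3 × 0.087 L = 0.1131 g = 113.100 mg

hemin 0.125 mL; gellan gum 0.654 g; disodium phosphate 1.053 g; Tricine 113.100 mg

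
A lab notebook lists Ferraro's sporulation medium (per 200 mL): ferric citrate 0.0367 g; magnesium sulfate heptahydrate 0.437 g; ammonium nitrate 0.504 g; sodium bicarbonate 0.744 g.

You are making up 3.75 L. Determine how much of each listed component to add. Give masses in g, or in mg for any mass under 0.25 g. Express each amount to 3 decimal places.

Scale factor = 3750 mL / 200 mL = 18.75.
ferric citrate: 0.0367 g × (3750 mL / 200 mL) = 0.688 g
magnesium sulfate heptahydrate: 0.437 g × (3750 mL / 200 mL) = 8.194 g
ammonium nitrate: 0.504 g × (3750 mL / 200 mL) = 9.450 g
sodium bicarbonate: 0.744 g × (3750 mL / 200 mL) = 13.950 g

ferric citrate 0.688 g; magnesium sulfate heptahydrate 8.194 g; ammonium nitrate 9.450 g; sodium bicarbonate 13.950 g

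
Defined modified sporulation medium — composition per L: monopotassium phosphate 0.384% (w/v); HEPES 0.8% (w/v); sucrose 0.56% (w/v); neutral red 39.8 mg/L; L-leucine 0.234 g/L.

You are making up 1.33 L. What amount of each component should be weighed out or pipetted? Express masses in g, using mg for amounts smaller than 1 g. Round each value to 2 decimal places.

monopotassium phosphate 5.11 g; HEPES 10.64 g; sucrose 7.45 g; neutral red 52.93 mg; L-leucine 311.22 mg

Working volume: 1.33 L.
monopotassium phosphate: 0.384 g per 100 mL × 1330 mL ÷ 100 = 5.11 g
HEPES: 0.8 g per 100 mL × 1330 mL ÷ 100 = 10.64 g
sucrose: 0.56% w/v = 5.6 g/L → 5.6 × 1.33 L = 7.45 g
neutral red: 39.8 mg/L × 1.33 L = 52.93 mg
L-leucine: 0.234 g/L × 1.33 L = 0.31122 g = 311.22 mg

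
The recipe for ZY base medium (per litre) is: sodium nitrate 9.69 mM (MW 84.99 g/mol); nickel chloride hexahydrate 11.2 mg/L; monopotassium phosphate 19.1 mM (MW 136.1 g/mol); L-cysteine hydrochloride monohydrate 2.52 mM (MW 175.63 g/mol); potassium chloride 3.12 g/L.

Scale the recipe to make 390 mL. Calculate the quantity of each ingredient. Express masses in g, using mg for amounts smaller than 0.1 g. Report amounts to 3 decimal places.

sodium nitrate 0.321 g; nickel chloride hexahydrate 4.368 mg; monopotassium phosphate 1.014 g; L-cysteine hydrochloride monohydrate 0.173 g; potassium chloride 1.217 g

Target volume = 390 mL = 0.39 L.
sodium nitrate: 9.69 mmol/L × 84.99 g/mol × 0.39 L ÷ 1000 = 0.321 g
nickel chloride hexahydrate: 11.2 mg/L × 0.39 L = 4.368 mg
monopotassium phosphate: 19.1 mmol/L × 136.1 g/mol × 0.39 L ÷ 1000 = 1.014 g
L-cysteine hydrochloride monohydrate: 2.52 mmol/L × 175.63 g/mol × 0.39 L ÷ 1000 = 0.173 g
potassium chloride: 3.12 g/L × 0.39 L = 1.217 g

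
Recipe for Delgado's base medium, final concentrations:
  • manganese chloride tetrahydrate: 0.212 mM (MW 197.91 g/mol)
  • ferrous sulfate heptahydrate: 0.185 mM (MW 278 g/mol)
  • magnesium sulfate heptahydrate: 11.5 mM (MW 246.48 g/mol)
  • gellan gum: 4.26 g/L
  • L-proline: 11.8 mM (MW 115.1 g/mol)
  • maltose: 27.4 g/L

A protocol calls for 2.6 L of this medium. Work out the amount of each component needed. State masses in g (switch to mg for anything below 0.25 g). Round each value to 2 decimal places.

Working volume: 2.6 L.
manganese chloride tetrahydrate: 0.212 mmol/L × 197.91 mg/mmol × 2.6 L = 109.09 mg
ferrous sulfate heptahydrate: 0.185 mmol/L × 278 mg/mmol × 2.6 L = 133.72 mg
magnesium sulfate heptahydrate: 11.5 mmol/L × 246.48 g/mol × 2.6 L ÷ 1000 = 7.37 g
gellan gum: 4.26 g/L × 2.6 L = 11.08 g
L-proline: 11.8 mmol/L × 115.1 g/mol × 2.6 L ÷ 1000 = 3.53 g
maltose: 27.4 g/L × 2.6 L = 71.24 g

manganese chloride tetrahydrate 109.09 mg; ferrous sulfate heptahydrate 133.72 mg; magnesium sulfate heptahydrate 7.37 g; gellan gum 11.08 g; L-proline 3.53 g; maltose 71.24 g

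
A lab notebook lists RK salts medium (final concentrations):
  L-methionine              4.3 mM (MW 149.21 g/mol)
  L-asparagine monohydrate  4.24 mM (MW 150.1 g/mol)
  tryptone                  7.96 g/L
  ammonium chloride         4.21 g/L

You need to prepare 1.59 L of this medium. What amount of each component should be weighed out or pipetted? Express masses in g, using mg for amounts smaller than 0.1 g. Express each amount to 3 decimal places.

L-methionine 1.020 g; L-asparagine monohydrate 1.012 g; tryptone 12.656 g; ammonium chloride 6.694 g

Scale factor relative to 1 L: 1.59.
L-methionine: 4.3 mmol/L × 149.21 g/mol × 1.59 L ÷ 1000 = 1.020 g
L-asparagine monohydrate: 4.24 mmol/L × 150.1 g/mol × 1.59 L ÷ 1000 = 1.012 g
tryptone: 7.96 g/L × 1.59 L = 12.656 g
ammonium chloride: 4.21 g/L × 1.59 L = 6.694 g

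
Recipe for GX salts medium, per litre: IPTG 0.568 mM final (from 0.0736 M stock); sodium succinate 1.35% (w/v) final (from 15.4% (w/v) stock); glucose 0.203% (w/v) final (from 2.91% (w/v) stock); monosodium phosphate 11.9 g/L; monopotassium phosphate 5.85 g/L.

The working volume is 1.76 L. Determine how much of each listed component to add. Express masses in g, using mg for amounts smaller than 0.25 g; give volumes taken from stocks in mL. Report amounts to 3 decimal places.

Scale factor relative to 1 L: 1.76.
IPTG: C1V1 = C2V2 → 0.568 mM × 1760 mL ÷ 73.6 mM = 13.583 mL
sodium succinate: dilute stock: 1.35% ÷ 15.4% × 1760 mL = 154.286 mL
glucose: C1V1 = C2V2 → 0.203% ÷ 2.91% × 1760 mL = 122.777 mL
monosodium phosphate: 11.9 g/L × 1.76 L = 20.944 g
monopotassium phosphate: 5.85 g/L × 1.76 L = 10.296 g

IPTG 13.583 mL; sodium succinate 154.286 mL; glucose 122.777 mL; monosodium phosphate 20.944 g; monopotassium phosphate 10.296 g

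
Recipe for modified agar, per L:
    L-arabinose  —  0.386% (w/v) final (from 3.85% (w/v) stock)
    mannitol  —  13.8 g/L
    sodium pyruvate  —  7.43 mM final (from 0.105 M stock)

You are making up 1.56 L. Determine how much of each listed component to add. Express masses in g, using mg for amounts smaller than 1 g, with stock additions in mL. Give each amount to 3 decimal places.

L-arabinose 156.405 mL; mannitol 21.528 g; sodium pyruvate 110.389 mL

Working volume: 1.56 L.
L-arabinose: C1V1 = C2V2 → 0.386% ÷ 3.85% × 1560 mL = 156.405 mL
mannitol: 13.8 g/L × 1.56 L = 21.528 g
sodium pyruvate: V = C2·V2/C1 = 7.43 mM × 1560 mL ÷ 105 mM = 110.389 mL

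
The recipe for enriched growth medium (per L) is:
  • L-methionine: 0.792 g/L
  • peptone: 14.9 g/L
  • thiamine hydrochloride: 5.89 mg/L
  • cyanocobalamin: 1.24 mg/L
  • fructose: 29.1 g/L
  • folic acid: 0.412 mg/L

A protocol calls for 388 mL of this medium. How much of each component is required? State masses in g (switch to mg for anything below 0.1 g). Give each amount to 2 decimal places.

L-methionine 0.31 g; peptone 5.78 g; thiamine hydrochloride 2.29 mg; cyanocobalamin 0.48 mg; fructose 11.29 g; folic acid 0.16 mg

Working volume: 388 mL = 0.388 L.
L-methionine: 0.792 g/L × 0.388 L = 0.31 g
peptone: 14.9 g/L × 0.388 L = 5.78 g
thiamine hydrochloride: 5.89 mg/L × 0.388 L = 2.29 mg
cyanocobalamin: 1.24 mg/L × 0.388 L = 0.48 mg
fructose: 29.1 g/L × 0.388 L = 11.29 g
folic acid: 0.412 mg/L × 0.388 L = 0.16 mg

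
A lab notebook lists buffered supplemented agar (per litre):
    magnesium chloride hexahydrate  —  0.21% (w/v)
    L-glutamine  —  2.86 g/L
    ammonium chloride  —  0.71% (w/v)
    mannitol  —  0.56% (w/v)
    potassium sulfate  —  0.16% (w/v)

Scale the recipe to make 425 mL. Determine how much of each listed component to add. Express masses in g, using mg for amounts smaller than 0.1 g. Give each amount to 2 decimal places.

Target volume = 425 mL = 0.425 L.
magnesium chloride hexahydrate: 0.21 g per 100 mL × 425 mL ÷ 100 = 0.89 g
L-glutamine: 2.86 g/L × 0.425 L = 1.22 g
ammonium chloride: 0.71 g per 100 mL × 425 mL ÷ 100 = 3.02 g
mannitol: 0.56% w/v = 5.6 g/L → 5.6 × 0.425 L = 2.38 g
potassium sulfate: 0.16 g per 100 mL × 425 mL ÷ 100 = 0.68 g

magnesium chloride hexahydrate 0.89 g; L-glutamine 1.22 g; ammonium chloride 3.02 g; mannitol 2.38 g; potassium sulfate 0.68 g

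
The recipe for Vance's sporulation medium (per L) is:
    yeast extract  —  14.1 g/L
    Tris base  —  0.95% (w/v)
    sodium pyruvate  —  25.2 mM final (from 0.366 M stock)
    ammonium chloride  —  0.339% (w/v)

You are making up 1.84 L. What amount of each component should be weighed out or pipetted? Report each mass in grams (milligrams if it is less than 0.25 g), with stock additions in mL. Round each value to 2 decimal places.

yeast extract 25.94 g; Tris base 17.48 g; sodium pyruvate 126.69 mL; ammonium chloride 6.24 g

Working volume: 1.84 L.
yeast extract: 14.1 g/L × 1.84 L = 25.94 g
Tris base: 0.95% w/v = 9.5 g/L → 9.5 × 1.84 L = 17.48 g
sodium pyruvate: V = C2·V2/C1 = 25.2 mM × 1840 mL ÷ 366 mM = 126.69 mL
ammonium chloride: 0.339 g per 100 mL × 1840 mL ÷ 100 = 6.24 g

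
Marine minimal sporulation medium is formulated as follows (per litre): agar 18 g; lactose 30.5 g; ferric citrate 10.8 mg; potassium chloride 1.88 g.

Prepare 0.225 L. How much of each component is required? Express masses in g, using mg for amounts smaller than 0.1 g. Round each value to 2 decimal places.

Ratio of target to recipe volume: 225 / 1000 = 0.225.
agar: 18 g × (225 mL / 1000 mL) = 4.05 g
lactose: 30.5 g × (225 mL / 1000 mL) = 6.86 g
ferric citrate: 10.8 mg × (225 mL / 1000 mL) = 2.43 mg
potassium chloride: 1.88 g × (225 mL / 1000 mL) = 0.42 g

agar 4.05 g; lactose 6.86 g; ferric citrate 2.43 mg; potassium chloride 0.42 g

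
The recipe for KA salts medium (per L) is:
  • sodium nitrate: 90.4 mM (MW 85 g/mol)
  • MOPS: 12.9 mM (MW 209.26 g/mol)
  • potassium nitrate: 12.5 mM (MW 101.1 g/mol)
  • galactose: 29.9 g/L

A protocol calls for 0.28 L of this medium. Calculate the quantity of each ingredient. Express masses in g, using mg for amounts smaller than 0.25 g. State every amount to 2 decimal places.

sodium nitrate 2.15 g; MOPS 0.76 g; potassium nitrate 0.35 g; galactose 8.37 g

Working volume: 0.28 L.
sodium nitrate: 90.4 mmol/L × 85 g/mol × 0.28 L ÷ 1000 = 2.15 g
MOPS: 12.9 mmol/L × 209.26 g/mol × 0.28 L ÷ 1000 = 0.76 g
potassium nitrate: 12.5 mmol/L × 101.1 g/mol × 0.28 L ÷ 1000 = 0.35 g
galactose: 29.9 g/L × 0.28 L = 8.37 g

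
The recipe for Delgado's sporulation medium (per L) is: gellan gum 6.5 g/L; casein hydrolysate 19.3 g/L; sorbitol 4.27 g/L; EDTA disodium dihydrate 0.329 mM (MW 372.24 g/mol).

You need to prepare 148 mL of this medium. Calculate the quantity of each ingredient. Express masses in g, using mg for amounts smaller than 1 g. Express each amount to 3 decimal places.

Working volume: 148 mL = 0.148 L.
gellan gum: 6.5 g/L × 0.148 L = 0.962 g = 962.000 mg
casein hydrolysate: 19.3 g/L × 0.148 L = 2.856 g
sorbitol: 4.27 g/L × 0.148 L = 0.63196 g = 631.960 mg
EDTA disodium dihydrate: 0.329 mmol/L × 372.24 mg/mmol × 0.148 L = 18.125 mg

gellan gum 962.000 mg; casein hydrolysate 2.856 g; sorbitol 631.960 mg; EDTA disodium dihydrate 18.125 mg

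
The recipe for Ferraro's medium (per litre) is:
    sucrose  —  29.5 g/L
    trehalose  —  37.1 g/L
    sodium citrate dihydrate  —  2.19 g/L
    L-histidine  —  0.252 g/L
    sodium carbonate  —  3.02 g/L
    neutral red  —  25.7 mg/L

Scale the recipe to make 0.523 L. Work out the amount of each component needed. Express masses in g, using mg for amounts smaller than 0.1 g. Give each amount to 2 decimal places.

Scale factor relative to 1 L: 0.523.
sucrose: 29.5 g/L × 0.523 L = 15.43 g
trehalose: 37.1 g/L × 0.523 L = 19.40 g
sodium citrate dihydrate: 2.19 g/L × 0.523 L = 1.15 g
L-histidine: 0.252 g/L × 0.523 L = 0.13 g
sodium carbonate: 3.02 g/L × 0.523 L = 1.58 g
neutral red: 25.7 mg/L × 0.523 L = 13.44 mg

sucrose 15.43 g; trehalose 19.40 g; sodium citrate dihydrate 1.15 g; L-histidine 0.13 g; sodium carbonate 1.58 g; neutral red 13.44 mg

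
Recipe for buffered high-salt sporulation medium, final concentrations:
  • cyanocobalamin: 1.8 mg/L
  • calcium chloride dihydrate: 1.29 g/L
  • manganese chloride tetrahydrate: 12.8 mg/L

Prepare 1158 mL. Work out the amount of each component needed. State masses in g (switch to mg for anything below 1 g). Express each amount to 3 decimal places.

Target volume = 1158 mL = 1.158 L.
cyanocobalamin: 1.8 mg/L × 1.158 L = 2.084 mg
calcium chloride dihydrate: 1.29 g/L × 1.158 L = 1.494 g
manganese chloride tetrahydrate: 12.8 mg/L × 1.158 L = 14.822 mg

cyanocobalamin 2.084 mg; calcium chloride dihydrate 1.494 g; manganese chloride tetrahydrate 14.822 mg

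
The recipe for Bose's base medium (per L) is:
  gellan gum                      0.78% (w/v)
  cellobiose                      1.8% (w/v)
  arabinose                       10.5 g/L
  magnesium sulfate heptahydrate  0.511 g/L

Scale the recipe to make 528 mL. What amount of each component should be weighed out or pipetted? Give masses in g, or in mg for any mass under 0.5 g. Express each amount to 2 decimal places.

Target volume = 528 mL = 0.528 L.
gellan gum: 0.78% w/v = 7.8 g/L → 7.8 × 0.528 L = 4.12 g
cellobiose: 1.8% w/v = 18 g/L → 18 × 0.528 L = 9.50 g
arabinose: 10.5 g/L × 0.528 L = 5.54 g
magnesium sulfate heptahydrate: 0.511 g/L × 0.528 L = 0.269808 g = 269.81 mg

gellan gum 4.12 g; cellobiose 9.50 g; arabinose 5.54 g; magnesium sulfate heptahydrate 269.81 mg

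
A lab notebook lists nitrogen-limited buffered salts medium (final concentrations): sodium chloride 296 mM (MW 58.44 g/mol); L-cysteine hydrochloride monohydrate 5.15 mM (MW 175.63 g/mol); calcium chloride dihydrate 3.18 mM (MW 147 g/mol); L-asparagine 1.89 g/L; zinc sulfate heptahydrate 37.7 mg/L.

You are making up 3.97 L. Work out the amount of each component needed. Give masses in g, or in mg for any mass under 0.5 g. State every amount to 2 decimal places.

sodium chloride 68.67 g; L-cysteine hydrochloride monohydrate 3.59 g; calcium chloride dihydrate 1.86 g; L-asparagine 7.50 g; zinc sulfate heptahydrate 149.67 mg

Working volume: 3.97 L.
sodium chloride: 296 mmol/L × 58.44 g/mol × 3.97 L ÷ 1000 = 68.67 g
L-cysteine hydrochloride monohydrate: 5.15 mmol/L × 175.63 g/mol × 3.97 L ÷ 1000 = 3.59 g
calcium chloride dihydrate: 3.18 mmol/L × 147 g/mol × 3.97 L ÷ 1000 = 1.86 g
L-asparagine: 1.89 g/L × 3.97 L = 7.50 g
zinc sulfate heptahydrate: 37.7 mg/L × 3.97 L = 149.67 mg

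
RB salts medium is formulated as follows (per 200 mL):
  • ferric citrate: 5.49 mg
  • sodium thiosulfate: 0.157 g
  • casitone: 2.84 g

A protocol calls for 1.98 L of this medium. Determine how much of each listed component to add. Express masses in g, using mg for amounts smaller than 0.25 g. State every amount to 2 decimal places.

ferric citrate 54.35 mg; sodium thiosulfate 1.55 g; casitone 28.12 g

Scale factor = 1980 mL / 200 mL = 9.9.
ferric citrate: 5.49 mg × (1980 mL / 200 mL) = 54.35 mg
sodium thiosulfate: 0.157 g × (1980 mL / 200 mL) = 1.55 g
casitone: 2.84 g × (1980 mL / 200 mL) = 28.12 g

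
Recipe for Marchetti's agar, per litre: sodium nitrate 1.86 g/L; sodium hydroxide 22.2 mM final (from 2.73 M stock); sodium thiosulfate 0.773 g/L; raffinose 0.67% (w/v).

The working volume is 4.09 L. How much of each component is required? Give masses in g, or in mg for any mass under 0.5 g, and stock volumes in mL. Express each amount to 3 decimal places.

sodium nitrate 7.607 g; sodium hydroxide 33.259 mL; sodium thiosulfate 3.162 g; raffinose 27.403 g

Scale factor relative to 1 L: 4.09.
sodium nitrate: 1.86 g/L × 4.09 L = 7.607 g
sodium hydroxide: V = C2·V2/C1 = 22.2 mM × 4090 mL ÷ 2730 mM = 33.259 mL
sodium thiosulfate: 0.773 g/L × 4.09 L = 3.162 g
raffinose: 0.67% w/v = 6.7 g/L → 6.7 × 4.09 L = 27.403 g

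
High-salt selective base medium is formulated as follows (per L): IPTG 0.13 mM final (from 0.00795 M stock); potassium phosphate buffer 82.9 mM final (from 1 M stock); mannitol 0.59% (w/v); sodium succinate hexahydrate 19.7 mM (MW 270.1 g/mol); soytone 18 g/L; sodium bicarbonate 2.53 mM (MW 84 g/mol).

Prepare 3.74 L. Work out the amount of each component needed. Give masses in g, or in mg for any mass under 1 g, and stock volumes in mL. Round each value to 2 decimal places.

IPTG 61.16 mL; potassium phosphate buffer 310.05 mL; mannitol 22.07 g; sodium succinate hexahydrate 19.90 g; soytone 67.32 g; sodium bicarbonate 794.82 mg

Working volume: 3.74 L.
IPTG: V = C2·V2/C1 = 0.13 mM × 3740 mL ÷ 7.95 mM = 61.16 mL
potassium phosphate buffer: V = C2·V2/C1 = 82.9 mM × 3740 mL ÷ 1000 mM = 310.05 mL
mannitol: 0.59% w/v = 5.9 g/L → 5.9 × 3.74 L = 22.07 g
sodium succinate hexahydrate: 19.7 mmol/L × 270.1 g/mol × 3.74 L ÷ 1000 = 19.90 g
soytone: 18 g/L × 3.74 L = 67.32 g
sodium bicarbonate: 2.53 mmol/L × 84 mg/mmol × 3.74 L = 794.82 mg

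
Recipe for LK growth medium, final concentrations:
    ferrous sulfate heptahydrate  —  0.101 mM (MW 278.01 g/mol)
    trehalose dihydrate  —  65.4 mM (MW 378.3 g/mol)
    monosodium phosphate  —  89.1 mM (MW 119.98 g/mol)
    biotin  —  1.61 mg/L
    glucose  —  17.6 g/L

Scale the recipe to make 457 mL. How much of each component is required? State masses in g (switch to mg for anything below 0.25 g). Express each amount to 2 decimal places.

Target volume = 457 mL = 0.457 L.
ferrous sulfate heptahydrate: 0.101 mmol/L × 278.01 mg/mmol × 0.457 L = 12.83 mg
trehalose dihydrate: 65.4 mmol/L × 378.3 g/mol × 0.457 L ÷ 1000 = 11.31 g
monosodium phosphate: 89.1 mmol/L × 119.98 g/mol × 0.457 L ÷ 1000 = 4.89 g
biotin: 1.61 mg/L × 0.457 L = 0.74 mg
glucose: 17.6 g/L × 0.457 L = 8.04 g

ferrous sulfate heptahydrate 12.83 mg; trehalose dihydrate 11.31 g; monosodium phosphate 4.89 g; biotin 0.74 mg; glucose 8.04 g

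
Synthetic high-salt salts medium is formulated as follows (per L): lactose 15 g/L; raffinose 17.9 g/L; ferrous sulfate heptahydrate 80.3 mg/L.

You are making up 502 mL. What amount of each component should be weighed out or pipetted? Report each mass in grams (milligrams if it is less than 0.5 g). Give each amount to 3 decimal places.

Scale factor relative to 1 L: 0.502.
lactose: 15 g/L × 0.502 L = 7.530 g
raffinose: 17.9 g/L × 0.502 L = 8.986 g
ferrous sulfate heptahydrate: 80.3 mg/L × 0.502 L = 40.311 mg

lactose 7.530 g; raffinose 8.986 g; ferrous sulfate heptahydrate 40.311 mg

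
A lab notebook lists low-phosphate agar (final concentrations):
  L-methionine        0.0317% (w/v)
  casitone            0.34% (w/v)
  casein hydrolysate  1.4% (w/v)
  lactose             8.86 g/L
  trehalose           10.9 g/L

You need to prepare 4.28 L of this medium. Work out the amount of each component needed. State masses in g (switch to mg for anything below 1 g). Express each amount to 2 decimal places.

Scale factor relative to 1 L: 4.28.
L-methionine: 0.0317 g per 100 mL × 4280 mL ÷ 100 = 1.36 g
casitone: 0.34% w/v = 3.4 g/L → 3.4 × 4.28 L = 14.55 g
casein hydrolysate: 1.4 g per 100 mL × 4280 mL ÷ 100 = 59.92 g
lactose: 8.86 g/L × 4.28 L = 37.92 g
trehalose: 10.9 g/L × 4.28 L = 46.65 g

L-methionine 1.36 g; casitone 14.55 g; casein hydrolysate 59.92 g; lactose 37.92 g; trehalose 46.65 g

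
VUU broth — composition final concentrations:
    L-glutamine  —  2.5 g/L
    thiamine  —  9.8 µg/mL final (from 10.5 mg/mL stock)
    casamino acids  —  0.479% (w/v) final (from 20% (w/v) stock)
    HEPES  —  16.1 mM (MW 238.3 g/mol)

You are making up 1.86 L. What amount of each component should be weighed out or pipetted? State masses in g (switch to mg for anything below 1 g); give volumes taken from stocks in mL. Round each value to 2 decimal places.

Working volume: 1.86 L.
L-glutamine: 2.5 g/L × 1.86 L = 4.65 g
thiamine: C1V1 = C2V2 → 9.8 µg/mL × 1860 mL ÷ 10500 µg/mL = 1.74 mL
casamino acids: C1V1 = C2V2 → 0.479% ÷ 20% × 1860 mL = 44.55 mL
HEPES: 16.1 mmol/L × 238.3 g/mol × 1.86 L ÷ 1000 = 7.14 g

L-glutamine 4.65 g; thiamine 1.74 mL; casamino acids 44.55 mL; HEPES 7.14 g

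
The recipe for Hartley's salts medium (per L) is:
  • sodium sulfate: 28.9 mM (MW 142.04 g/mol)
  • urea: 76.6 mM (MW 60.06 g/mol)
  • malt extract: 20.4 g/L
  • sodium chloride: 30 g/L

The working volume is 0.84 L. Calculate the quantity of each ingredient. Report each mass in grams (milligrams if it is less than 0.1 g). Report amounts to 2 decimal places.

sodium sulfate 3.45 g; urea 3.86 g; malt extract 17.14 g; sodium chloride 25.20 g

Scale factor relative to 1 L: 0.84.
sodium sulfate: 28.9 mmol/L × 142.04 g/mol × 0.84 L ÷ 1000 = 3.45 g
urea: 76.6 mmol/L × 60.06 g/mol × 0.84 L ÷ 1000 = 3.86 g
malt extract: 20.4 g/L × 0.84 L = 17.14 g
sodium chloride: 30 g/L × 0.84 L = 25.20 g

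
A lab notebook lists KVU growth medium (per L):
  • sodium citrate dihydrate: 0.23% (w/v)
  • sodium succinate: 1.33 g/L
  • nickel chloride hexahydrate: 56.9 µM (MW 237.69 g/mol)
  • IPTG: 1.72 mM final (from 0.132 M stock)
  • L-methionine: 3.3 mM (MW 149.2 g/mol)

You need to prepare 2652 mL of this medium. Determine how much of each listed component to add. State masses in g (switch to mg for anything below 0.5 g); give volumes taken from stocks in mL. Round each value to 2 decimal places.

sodium citrate dihydrate 6.10 g; sodium succinate 3.53 g; nickel chloride hexahydrate 35.87 mg; IPTG 34.56 mL; L-methionine 1.31 g

Scale factor relative to 1 L: 2.652.
sodium citrate dihydrate: 0.23% w/v = 2.3 g/L → 2.3 × 2.652 L = 6.10 g
sodium succinate: 1.33 g/L × 2.652 L = 3.53 g
nickel chloride hexahydrate: 56.9 µmol/L × 237.69 g/mol × 2.652 L ÷ 1000 = 35.87 mg
IPTG: dilute stock: 1.72 mM × 2652 mL ÷ 132 mM = 34.56 mL
L-methionine: 3.3 mmol/L × 149.2 g/mol × 2.652 L ÷ 1000 = 1.31 g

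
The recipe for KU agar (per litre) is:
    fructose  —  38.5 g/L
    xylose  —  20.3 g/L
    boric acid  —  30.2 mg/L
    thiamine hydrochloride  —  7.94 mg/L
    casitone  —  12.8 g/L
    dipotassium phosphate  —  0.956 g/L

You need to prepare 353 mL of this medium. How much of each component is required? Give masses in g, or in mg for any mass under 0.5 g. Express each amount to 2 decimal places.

fructose 13.59 g; xylose 7.17 g; boric acid 10.66 mg; thiamine hydrochloride 2.80 mg; casitone 4.52 g; dipotassium phosphate 337.47 mg

Working volume: 353 mL = 0.353 L.
fructose: 38.5 g/L × 0.353 L = 13.59 g
xylose: 20.3 g/L × 0.353 L = 7.17 g
boric acid: 30.2 mg/L × 0.353 L = 10.66 mg
thiamine hydrochloride: 7.94 mg/L × 0.353 L = 2.80 mg
casitone: 12.8 g/L × 0.353 L = 4.52 g
dipotassium phosphate: 0.956 g/L × 0.353 L = 0.337468 g = 337.47 mg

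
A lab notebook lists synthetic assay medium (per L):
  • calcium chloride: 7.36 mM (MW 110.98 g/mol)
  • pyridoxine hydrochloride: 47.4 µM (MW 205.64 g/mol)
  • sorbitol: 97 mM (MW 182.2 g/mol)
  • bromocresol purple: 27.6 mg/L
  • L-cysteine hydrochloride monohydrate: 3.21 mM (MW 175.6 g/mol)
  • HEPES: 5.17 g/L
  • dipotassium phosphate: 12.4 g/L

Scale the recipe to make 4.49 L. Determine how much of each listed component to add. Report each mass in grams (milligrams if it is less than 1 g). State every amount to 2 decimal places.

Scale factor relative to 1 L: 4.49.
calcium chloride: 7.36 mmol/L × 110.98 g/mol × 4.49 L ÷ 1000 = 3.67 g
pyridoxine hydrochloride: 47.4 µmol/L × 205.64 g/mol × 4.49 L ÷ 1000 = 43.77 mg
sorbitol: 97 mmol/L × 182.2 g/mol × 4.49 L ÷ 1000 = 79.35 g
bromocresol purple: 27.6 mg/L × 4.49 L = 123.92 mg
L-cysteine hydrochloride monohydrate: 3.21 mmol/L × 175.6 g/mol × 4.49 L ÷ 1000 = 2.53 g
HEPES: 5.17 g/L × 4.49 L = 23.21 g
dipotassium phosphate: 12.4 g/L × 4.49 L = 55.68 g

calcium chloride 3.67 g; pyridoxine hydrochloride 43.77 mg; sorbitol 79.35 g; bromocresol purple 123.92 mg; L-cysteine hydrochloride monohydrate 2.53 g; HEPES 23.21 g; dipotassium phosphate 55.68 g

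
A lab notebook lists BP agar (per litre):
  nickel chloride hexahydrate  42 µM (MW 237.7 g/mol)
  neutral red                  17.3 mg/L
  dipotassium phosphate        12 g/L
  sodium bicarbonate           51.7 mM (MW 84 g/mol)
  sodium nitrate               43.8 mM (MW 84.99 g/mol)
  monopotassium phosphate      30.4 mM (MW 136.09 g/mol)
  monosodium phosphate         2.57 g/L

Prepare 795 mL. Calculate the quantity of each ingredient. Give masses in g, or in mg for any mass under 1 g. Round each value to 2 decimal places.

nickel chloride hexahydrate 7.94 mg; neutral red 13.75 mg; dipotassium phosphate 9.54 g; sodium bicarbonate 3.45 g; sodium nitrate 2.96 g; monopotassium phosphate 3.29 g; monosodium phosphate 2.04 g

Target volume = 795 mL = 0.795 L.
nickel chloride hexahydrate: 42 µmol/L × 237.7 g/mol × 0.795 L ÷ 1000 = 7.94 mg
neutral red: 17.3 mg/L × 0.795 L = 13.75 mg
dipotassium phosphate: 12 g/L × 0.795 L = 9.54 g
sodium bicarbonate: 51.7 mmol/L × 84 g/mol × 0.795 L ÷ 1000 = 3.45 g
sodium nitrate: 43.8 mmol/L × 84.99 g/mol × 0.795 L ÷ 1000 = 2.96 g
monopotassium phosphate: 30.4 mmol/L × 136.09 g/mol × 0.795 L ÷ 1000 = 3.29 g
monosodium phosphate: 2.57 g/L × 0.795 L = 2.04 g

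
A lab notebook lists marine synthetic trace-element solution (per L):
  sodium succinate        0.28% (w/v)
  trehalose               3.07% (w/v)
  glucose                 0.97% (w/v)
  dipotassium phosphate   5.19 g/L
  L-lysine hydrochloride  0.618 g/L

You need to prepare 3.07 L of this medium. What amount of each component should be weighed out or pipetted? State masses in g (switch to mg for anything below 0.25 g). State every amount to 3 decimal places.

sodium succinate 8.596 g; trehalose 94.249 g; glucose 29.779 g; dipotassium phosphate 15.933 g; L-lysine hydrochloride 1.897 g

Working volume: 3.07 L.
sodium succinate: 0.28 g per 100 mL × 3070 mL ÷ 100 = 8.596 g
trehalose: 3.07 g per 100 mL × 3070 mL ÷ 100 = 94.249 g
glucose: 0.97% w/v = 9.7 g/L → 9.7 × 3.07 L = 29.779 g
dipotassium phosphate: 5.19 g/L × 3.07 L = 15.933 g
L-lysine hydrochloride: 0.618 g/L × 3.07 L = 1.897 g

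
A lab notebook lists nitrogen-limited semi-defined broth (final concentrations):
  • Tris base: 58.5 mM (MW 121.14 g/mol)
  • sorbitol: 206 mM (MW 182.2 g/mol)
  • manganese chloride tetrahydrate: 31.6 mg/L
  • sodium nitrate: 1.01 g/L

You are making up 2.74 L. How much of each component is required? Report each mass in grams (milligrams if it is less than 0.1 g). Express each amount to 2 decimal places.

Tris base 19.42 g; sorbitol 102.84 g; manganese chloride tetrahydrate 86.58 mg; sodium nitrate 2.77 g

Scale factor relative to 1 L: 2.74.
Tris base: 58.5 mmol/L × 121.14 g/mol × 2.74 L ÷ 1000 = 19.42 g
sorbitol: 206 mmol/L × 182.2 g/mol × 2.74 L ÷ 1000 = 102.84 g
manganese chloride tetrahydrate: 31.6 mg/L × 2.74 L = 86.58 mg
sodium nitrate: 1.01 g/L × 2.74 L = 2.77 g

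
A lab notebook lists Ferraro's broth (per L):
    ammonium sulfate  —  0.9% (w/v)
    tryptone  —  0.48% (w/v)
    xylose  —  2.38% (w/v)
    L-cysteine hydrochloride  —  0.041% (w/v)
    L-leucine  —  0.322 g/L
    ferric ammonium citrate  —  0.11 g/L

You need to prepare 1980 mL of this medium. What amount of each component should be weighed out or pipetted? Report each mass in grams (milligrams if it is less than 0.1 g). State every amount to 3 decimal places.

ammonium sulfate 17.820 g; tryptone 9.504 g; xylose 47.124 g; L-cysteine hydrochloride 0.812 g; L-leucine 0.638 g; ferric ammonium citrate 0.218 g

Scale factor relative to 1 L: 1.98.
ammonium sulfate: 0.9 g per 100 mL × 1980 mL ÷ 100 = 17.820 g
tryptone: 0.48 g per 100 mL × 1980 mL ÷ 100 = 9.504 g
xylose: 2.38 g per 100 mL × 1980 mL ÷ 100 = 47.124 g
L-cysteine hydrochloride: 0.041 g per 100 mL × 1980 mL ÷ 100 = 0.812 g
L-leucine: 0.322 g/L × 1.98 L = 0.638 g
ferric ammonium citrate: 0.11 g/L × 1.98 L = 0.218 g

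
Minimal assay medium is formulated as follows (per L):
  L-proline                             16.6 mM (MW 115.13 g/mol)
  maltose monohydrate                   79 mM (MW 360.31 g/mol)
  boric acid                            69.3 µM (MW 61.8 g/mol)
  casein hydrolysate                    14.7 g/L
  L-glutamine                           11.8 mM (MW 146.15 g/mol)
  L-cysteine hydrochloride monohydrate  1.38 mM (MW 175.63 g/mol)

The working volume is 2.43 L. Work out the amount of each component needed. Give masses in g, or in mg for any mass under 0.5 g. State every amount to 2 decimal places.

Scale factor relative to 1 L: 2.43.
L-proline: 16.6 mmol/L × 115.13 g/mol × 2.43 L ÷ 1000 = 4.64 g
maltose monohydrate: 79 mmol/L × 360.31 g/mol × 2.43 L ÷ 1000 = 69.17 g
boric acid: 69.3 µmol/L × 61.8 g/mol × 2.43 L ÷ 1000 = 10.41 mg
casein hydrolysate: 14.7 g/L × 2.43 L = 35.72 g
L-glutamine: 11.8 mmol/L × 146.15 g/mol × 2.43 L ÷ 1000 = 4.19 g
L-cysteine hydrochloride monohydrate: 1.38 mmol/L × 175.63 g/mol × 2.43 L ÷ 1000 = 0.59 g

L-proline 4.64 g; maltose monohydrate 69.17 g; boric acid 10.41 mg; casein hydrolysate 35.72 g; L-glutamine 4.19 g; L-cysteine hydrochloride monohydrate 0.59 g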